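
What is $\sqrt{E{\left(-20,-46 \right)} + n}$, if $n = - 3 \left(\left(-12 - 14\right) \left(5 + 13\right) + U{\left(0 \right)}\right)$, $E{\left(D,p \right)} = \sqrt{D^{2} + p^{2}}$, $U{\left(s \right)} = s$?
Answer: $\sqrt{1404 + 2 \sqrt{629}} \approx 38.133$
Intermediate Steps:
$n = 1404$ ($n = - 3 \left(\left(-12 - 14\right) \left(5 + 13\right) + 0\right) = - 3 \left(\left(-26\right) 18 + 0\right) = - 3 \left(-468 + 0\right) = \left(-3\right) \left(-468\right) = 1404$)
$\sqrt{E{\left(-20,-46 \right)} + n} = \sqrt{\sqrt{\left(-20\right)^{2} + \left(-46\right)^{2}} + 1404} = \sqrt{\sqrt{400 + 2116} + 1404} = \sqrt{\sqrt{2516} + 1404} = \sqrt{2 \sqrt{629} + 1404} = \sqrt{1404 + 2 \sqrt{629}}$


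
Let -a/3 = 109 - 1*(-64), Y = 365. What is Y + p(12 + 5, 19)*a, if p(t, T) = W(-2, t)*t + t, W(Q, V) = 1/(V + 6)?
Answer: -203357/23 ≈ -8841.6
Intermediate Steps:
W(Q, V) = 1/(6 + V)
p(t, T) = t + t/(6 + t) (p(t, T) = t/(6 + t) + t = t + t/(6 + t))
a = -519 (a = -3*(109 - 1*(-64)) = -3*(109 + 64) = -3*173 = -519)
Y + p(12 + 5, 19)*a = 365 + ((12 + 5)*(7 + (12 + 5))/(6 + (12 + 5)))*(-519) = 365 + (17*(7 + 17)/(6 + 17))*(-519) = 365 + (17*24/23)*(-519) = 365 + (17*(1/23)*24)*(-519) = 365 + (408/23)*(-519) = 365 - 211752/23 = -203357/23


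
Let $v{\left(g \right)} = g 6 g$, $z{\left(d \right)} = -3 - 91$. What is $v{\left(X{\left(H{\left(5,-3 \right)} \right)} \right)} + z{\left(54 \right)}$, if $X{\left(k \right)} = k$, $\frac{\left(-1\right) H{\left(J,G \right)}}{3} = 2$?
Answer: $122$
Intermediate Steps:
$z{\left(d \right)} = -94$ ($z{\left(d \right)} = -3 - 91 = -94$)
$H{\left(J,G \right)} = -6$ ($H{\left(J,G \right)} = \left(-3\right) 2 = -6$)
$v{\left(g \right)} = 6 g^{2}$ ($v{\left(g \right)} = 6 g g = 6 g^{2}$)
$v{\left(X{\left(H{\left(5,-3 \right)} \right)} \right)} + z{\left(54 \right)} = 6 \left(-6\right)^{2} - 94 = 6 \cdot 36 - 94 = 216 - 94 = 122$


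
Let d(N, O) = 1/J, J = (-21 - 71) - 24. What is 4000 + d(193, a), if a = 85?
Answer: 463999/116 ≈ 4000.0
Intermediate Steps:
J = -116 (J = -92 - 24 = -116)
d(N, O) = -1/116 (d(N, O) = 1/(-116) = -1/116)
4000 + d(193, a) = 4000 - 1/116 = 463999/116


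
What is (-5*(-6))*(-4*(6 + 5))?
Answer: -1320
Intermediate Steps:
(-5*(-6))*(-4*(6 + 5)) = 30*(-4*11) = 30*(-44) = -1320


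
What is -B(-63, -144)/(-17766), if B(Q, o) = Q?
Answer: -1/282 ≈ -0.0035461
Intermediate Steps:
-B(-63, -144)/(-17766) = -1*(-63)/(-17766) = 63*(-1/17766) = -1/282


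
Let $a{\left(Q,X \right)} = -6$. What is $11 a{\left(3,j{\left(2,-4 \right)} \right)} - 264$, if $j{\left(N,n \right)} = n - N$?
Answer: $-330$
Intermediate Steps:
$11 a{\left(3,j{\left(2,-4 \right)} \right)} - 264 = 11 \left(-6\right) - 264 = -66 - 264 = -330$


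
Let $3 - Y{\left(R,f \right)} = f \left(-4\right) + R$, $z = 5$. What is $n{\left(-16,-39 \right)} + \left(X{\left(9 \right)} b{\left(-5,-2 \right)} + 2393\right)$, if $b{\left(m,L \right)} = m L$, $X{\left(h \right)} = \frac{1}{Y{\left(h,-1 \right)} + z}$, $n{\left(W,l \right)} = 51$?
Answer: $2442$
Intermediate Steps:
$Y{\left(R,f \right)} = 3 - R + 4 f$ ($Y{\left(R,f \right)} = 3 - \left(f \left(-4\right) + R\right) = 3 - \left(- 4 f + R\right) = 3 - \left(R - 4 f\right) = 3 - R + 4 f$)
$X{\left(h \right)} = \frac{1}{4 - h}$ ($X{\left(h \right)} = \frac{1}{\left(3 - h + 4 \left(-1\right)\right) + 5} = \frac{1}{\left(3 - h - 4\right) + 5} = \frac{1}{\left(-1 - h\right) + 5} = \frac{1}{4 - h}$)
$b{\left(m,L \right)} = L m$
$n{\left(-16,-39 \right)} + \left(X{\left(9 \right)} b{\left(-5,-2 \right)} + 2393\right) = 51 + \left(- \frac{1}{-4 + 9} \left(\left(-2\right) \left(-5\right)\right) + 2393\right) = 51 + \left(- \frac{1}{5} \cdot 10 + 2393\right) = 51 + \left(\left(-1\right) \frac{1}{5} \cdot 10 + 2393\right) = 51 + \left(\left(- \frac{1}{5}\right) 10 + 2393\right) = 51 + \left(-2 + 2393\right) = 51 + 2391 = 2442$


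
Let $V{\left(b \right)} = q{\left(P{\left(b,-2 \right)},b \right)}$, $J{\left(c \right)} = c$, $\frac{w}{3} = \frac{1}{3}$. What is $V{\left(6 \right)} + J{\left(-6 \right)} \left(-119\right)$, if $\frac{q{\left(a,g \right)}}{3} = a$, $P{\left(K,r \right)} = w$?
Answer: $717$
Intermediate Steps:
$w = 1$ ($w = \frac{3}{3} = 3 \cdot \frac{1}{3} = 1$)
$P{\left(K,r \right)} = 1$
$q{\left(a,g \right)} = 3 a$
$V{\left(b \right)} = 3$ ($V{\left(b \right)} = 3 \cdot 1 = 3$)
$V{\left(6 \right)} + J{\left(-6 \right)} \left(-119\right) = 3 - -714 = 3 + 714 = 717$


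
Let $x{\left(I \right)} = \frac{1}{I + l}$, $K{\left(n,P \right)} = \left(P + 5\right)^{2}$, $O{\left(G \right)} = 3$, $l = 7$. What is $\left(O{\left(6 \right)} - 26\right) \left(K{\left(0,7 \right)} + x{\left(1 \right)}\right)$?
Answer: $- \frac{26519}{8} \approx -3314.9$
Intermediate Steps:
$K{\left(n,P \right)} = \left(5 + P\right)^{2}$
$x{\left(I \right)} = \frac{1}{7 + I}$ ($x{\left(I \right)} = \frac{1}{I + 7} = \frac{1}{7 + I}$)
$\left(O{\left(6 \right)} - 26\right) \left(K{\left(0,7 \right)} + x{\left(1 \right)}\right) = \left(3 - 26\right) \left(\left(5 + 7\right)^{2} + \frac{1}{7 + 1}\right) = \left(3 - 26\right) \left(12^{2} + \frac{1}{8}\right) = - 23 \left(144 + \frac{1}{8}\right) = \left(-23\right) \frac{1153}{8} = - \frac{26519}{8}$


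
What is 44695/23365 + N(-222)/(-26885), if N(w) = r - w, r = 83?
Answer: 47779950/25126721 ≈ 1.9016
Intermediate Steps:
N(w) = 83 - w
44695/23365 + N(-222)/(-26885) = 44695/23365 + (83 - 1*(-222))/(-26885) = 44695*(1/23365) + (83 + 222)*(-1/26885) = 8939/4673 + 305*(-1/26885) = 8939/4673 - 61/5377 = 47779950/25126721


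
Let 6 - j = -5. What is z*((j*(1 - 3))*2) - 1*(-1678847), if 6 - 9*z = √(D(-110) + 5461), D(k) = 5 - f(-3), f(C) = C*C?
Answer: 5036453/3 + 44*√5457/9 ≈ 1.6792e+6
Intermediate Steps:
f(C) = C²
j = 11 (j = 6 - 1*(-5) = 6 + 5 = 11)
D(k) = -4 (D(k) = 5 - 1*(-3)² = 5 - 1*9 = 5 - 9 = -4)
z = ⅔ - √5457/9 (z = ⅔ - √(-4 + 5461)/9 = ⅔ - √5457/9 ≈ -7.5413)
z*((j*(1 - 3))*2) - 1*(-1678847) = (⅔ - √5457/9)*((11*(1 - 3))*2) - 1*(-1678847) = (⅔ - √5457/9)*((11*(-2))*2) + 1678847 = (⅔ - √5457/9)*(-22*2) + 1678847 = (⅔ - √5457/9)*(-44) + 1678847 = (-88/3 + 44*√5457/9) + 1678847 = 5036453/3 + 44*√5457/9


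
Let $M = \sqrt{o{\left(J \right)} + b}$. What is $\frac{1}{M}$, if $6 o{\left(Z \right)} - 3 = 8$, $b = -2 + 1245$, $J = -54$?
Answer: $\frac{\sqrt{44814}}{7469} \approx 0.028343$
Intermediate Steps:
$b = 1243$
$o{\left(Z \right)} = \frac{11}{6}$ ($o{\left(Z \right)} = \frac{1}{2} + \frac{1}{6} \cdot 8 = \frac{1}{2} + \frac{4}{3} = \frac{11}{6}$)
$M = \frac{\sqrt{44814}}{6}$ ($M = \sqrt{\frac{11}{6} + 1243} = \sqrt{\frac{7469}{6}} = \frac{\sqrt{44814}}{6} \approx 35.282$)
$\frac{1}{M} = \frac{1}{\frac{1}{6} \sqrt{44814}} = \frac{\sqrt{44814}}{7469}$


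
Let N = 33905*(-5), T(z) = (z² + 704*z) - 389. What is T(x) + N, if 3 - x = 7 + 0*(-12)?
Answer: -172714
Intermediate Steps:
x = -4 (x = 3 - (7 + 0*(-12)) = 3 - (7 + 0) = 3 - 1*7 = 3 - 7 = -4)
T(z) = -389 + z² + 704*z
N = -169525
T(x) + N = (-389 + (-4)² + 704*(-4)) - 169525 = (-389 + 16 - 2816) - 169525 = -3189 - 169525 = -172714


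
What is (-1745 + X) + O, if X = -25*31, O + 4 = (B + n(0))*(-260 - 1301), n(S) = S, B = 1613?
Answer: -2520417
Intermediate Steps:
O = -2517897 (O = -4 + (1613 + 0)*(-260 - 1301) = -4 + 1613*(-1561) = -4 - 2517893 = -2517897)
X = -775
(-1745 + X) + O = (-1745 - 775) - 2517897 = -2520 - 2517897 = -2520417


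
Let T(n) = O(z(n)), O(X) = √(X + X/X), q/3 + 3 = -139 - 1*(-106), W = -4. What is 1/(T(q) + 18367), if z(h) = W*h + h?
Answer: 18367/337346364 - 5*√13/337346364 ≈ 5.4392e-5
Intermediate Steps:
z(h) = -3*h (z(h) = -4*h + h = -3*h)
q = -108 (q = -9 + 3*(-139 - 1*(-106)) = -9 + 3*(-139 + 106) = -9 + 3*(-33) = -9 - 99 = -108)
O(X) = √(1 + X) (O(X) = √(X + 1) = √(1 + X))
T(n) = √(1 - 3*n)
1/(T(q) + 18367) = 1/(√(1 - 3*(-108)) + 18367) = 1/(√(1 + 324) + 18367) = 1/(√325 + 18367) = 1/(5*√13 + 18367) = 1/(18367 + 5*√13)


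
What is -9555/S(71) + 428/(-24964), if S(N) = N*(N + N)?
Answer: -60711529/62921762 ≈ -0.96487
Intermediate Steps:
S(N) = 2*N² (S(N) = N*(2*N) = 2*N²)
-9555/S(71) + 428/(-24964) = -9555/(2*71²) + 428/(-24964) = -9555/(2*5041) + 428*(-1/24964) = -9555/10082 - 107/6241 = -60711529/62921762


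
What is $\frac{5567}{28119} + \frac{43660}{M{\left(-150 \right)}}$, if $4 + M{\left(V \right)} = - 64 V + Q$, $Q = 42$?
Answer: $\frac{640665143}{135505461} \approx 4.728$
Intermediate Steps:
$M{\left(V \right)} = 38 - 64 V$ ($M{\left(V \right)} = -4 - \left(-42 + 64 V\right) = 38 - 64 V$)
$\frac{5567}{28119} + \frac{43660}{M{\left(-150 \right)}} = \frac{5567}{28119} + \frac{43660}{38 - -9600} = 5567 \cdot \frac{1}{28119} + \frac{43660}{38 + 9600} = \frac{5567}{28119} + \frac{43660}{9638} = \frac{5567}{28119} + 43660 \cdot \frac{1}{9638} = \frac{5567}{28119} + \frac{21830}{4819} = \frac{640665143}{135505461}$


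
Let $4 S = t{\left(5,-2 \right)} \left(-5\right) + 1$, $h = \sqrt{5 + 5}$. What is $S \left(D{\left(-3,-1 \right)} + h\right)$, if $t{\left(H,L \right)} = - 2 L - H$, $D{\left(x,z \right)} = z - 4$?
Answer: $- \frac{15}{2} + \frac{3 \sqrt{10}}{2} \approx -2.7566$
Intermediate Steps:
$D{\left(x,z \right)} = -4 + z$
$h = \sqrt{10} \approx 3.1623$
$t{\left(H,L \right)} = - H - 2 L$
$S = \frac{3}{2}$ ($S = \frac{\left(\left(-1\right) 5 - -4\right) \left(-5\right) + 1}{4} = \frac{\left(-5 + 4\right) \left(-5\right) + 1}{4} = \frac{\left(-1\right) \left(-5\right) + 1}{4} = \frac{5 + 1}{4} = \frac{1}{4} \cdot 6 = \frac{3}{2} \approx 1.5$)
$S \left(D{\left(-3,-1 \right)} + h\right) = \frac{3 \left(\left(-4 - 1\right) + \sqrt{10}\right)}{2} = \frac{3 \left(-5 + \sqrt{10}\right)}{2} = - \frac{15}{2} + \frac{3 \sqrt{10}}{2}$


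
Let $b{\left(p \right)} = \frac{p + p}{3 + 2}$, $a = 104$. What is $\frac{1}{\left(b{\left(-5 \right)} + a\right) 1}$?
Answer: $\frac{1}{102} \approx 0.0098039$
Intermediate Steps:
$b{\left(p \right)} = \frac{2 p}{5}$
$\frac{1}{\left(b{\left(-5 \right)} + a\right) 1} = \frac{1}{\left(\frac{2}{5} \left(-5\right) + 104\right) 1} = \frac{1}{\left(-2 + 104\right) 1} = \frac{1}{102 \cdot 1} = \frac{1}{102}$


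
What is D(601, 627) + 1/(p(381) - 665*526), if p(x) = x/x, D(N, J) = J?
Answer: 219317702/349789 ≈ 627.00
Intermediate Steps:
p(x) = 1
D(601, 627) + 1/(p(381) - 665*526) = 627 + 1/(1 - 665*526) = 627 + 1/(1 - 349790) = 627 + 1/(-349789) = 627 - 1/349789 = 219317702/349789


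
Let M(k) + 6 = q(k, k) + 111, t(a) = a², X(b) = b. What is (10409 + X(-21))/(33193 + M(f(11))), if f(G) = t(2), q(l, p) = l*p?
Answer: 5194/16657 ≈ 0.31182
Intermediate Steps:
f(G) = 4 (f(G) = 2² = 4)
M(k) = 105 + k² (M(k) = -6 + (k*k + 111) = -6 + (k² + 111) = -6 + (111 + k²) = 105 + k²)
(10409 + X(-21))/(33193 + M(f(11))) = (10409 - 21)/(33193 + (105 + 4²)) = 10388/(33193 + (105 + 16)) = 10388/(33193 + 121) = 10388/33314 = 10388*(1/33314) = 5194/16657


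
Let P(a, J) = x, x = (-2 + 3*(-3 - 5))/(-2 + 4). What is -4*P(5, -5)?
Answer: 52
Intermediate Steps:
x = -13 (x = (-2 + 3*(-8))/2 = (-2 - 24)*(½) = -26*½ = -13)
P(a, J) = -13
-4*P(5, -5) = -4*(-13) = 52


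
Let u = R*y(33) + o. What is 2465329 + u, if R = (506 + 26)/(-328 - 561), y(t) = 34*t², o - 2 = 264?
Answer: 310316589/127 ≈ 2.4434e+6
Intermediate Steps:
o = 266 (o = 2 + 264 = 266)
R = -76/127 (R = 532/(-889) = 532*(-1/889) = -76/127 ≈ -0.59842)
u = -2780194/127 (u = -2584*33²/127 + 266 = -2584*1089/127 + 266 = -76/127*37026 + 266 = -2813976/127 + 266 = -2780194/127 ≈ -21891.)
2465329 + u = 2465329 - 2780194/127 = 310316589/127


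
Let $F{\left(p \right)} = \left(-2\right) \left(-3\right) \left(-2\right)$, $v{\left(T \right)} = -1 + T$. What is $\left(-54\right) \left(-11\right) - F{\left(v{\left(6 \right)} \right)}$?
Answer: $606$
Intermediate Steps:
$F{\left(p \right)} = -12$ ($F{\left(p \right)} = 6 \left(-2\right) = -12$)
$\left(-54\right) \left(-11\right) - F{\left(v{\left(6 \right)} \right)} = \left(-54\right) \left(-11\right) - -12 = 594 + 12 = 606$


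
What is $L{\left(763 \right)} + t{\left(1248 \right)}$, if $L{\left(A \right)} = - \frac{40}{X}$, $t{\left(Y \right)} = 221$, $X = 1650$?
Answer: $\frac{36461}{165} \approx 220.98$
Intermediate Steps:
$L{\left(A \right)} = - \frac{4}{165}$ ($L{\left(A \right)} = - \frac{40}{1650} = \left(-40\right) \frac{1}{1650} = - \frac{4}{165}$)
$L{\left(763 \right)} + t{\left(1248 \right)} = - \frac{4}{165} + 221 = \frac{36461}{165}$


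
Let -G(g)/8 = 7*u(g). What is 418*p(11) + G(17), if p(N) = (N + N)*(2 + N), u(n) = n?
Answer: 118596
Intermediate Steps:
p(N) = 2*N*(2 + N) (p(N) = (2*N)*(2 + N) = 2*N*(2 + N))
G(g) = -56*g
418*p(11) + G(17) = 418*(2*11*(2 + 11)) - 56*17 = 418*(2*11*13) - 952 = 418*286 - 952 = 119548 - 952 = 118596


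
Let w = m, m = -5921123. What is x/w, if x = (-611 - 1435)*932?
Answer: 1906872/5921123 ≈ 0.32205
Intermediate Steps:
x = -1906872 (x = -2046*932 = -1906872)
w = -5921123
x/w = -1906872/(-5921123) = -1906872*(-1/5921123) = 1906872/5921123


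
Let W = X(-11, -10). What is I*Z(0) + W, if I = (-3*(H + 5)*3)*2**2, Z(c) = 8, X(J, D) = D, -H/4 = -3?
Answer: -4906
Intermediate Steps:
H = 12 (H = -4*(-3) = 12)
I = -612 (I = (-3*(12 + 5)*3)*2**2 = (-3*17*3)*4 = -51*3*4 = -153*4 = -612)
W = -10
I*Z(0) + W = -612*8 - 10 = -4896 - 10 = -4906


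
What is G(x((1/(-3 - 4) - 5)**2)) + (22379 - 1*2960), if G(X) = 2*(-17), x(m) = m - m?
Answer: 19385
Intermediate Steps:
x(m) = 0
G(X) = -34
G(x((1/(-3 - 4) - 5)**2)) + (22379 - 1*2960) = -34 + (22379 - 1*2960) = -34 + (22379 - 2960) = -34 + 19419 = 19385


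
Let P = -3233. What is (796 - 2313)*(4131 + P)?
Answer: -1362266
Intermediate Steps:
(796 - 2313)*(4131 + P) = (796 - 2313)*(4131 - 3233) = -1517*898 = -1362266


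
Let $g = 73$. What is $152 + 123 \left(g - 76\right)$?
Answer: $-217$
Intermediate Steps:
$152 + 123 \left(g - 76\right) = 152 + 123 \left(73 - 76\right) = 152 + 123 \left(-3\right) = 152 - 369 = -217$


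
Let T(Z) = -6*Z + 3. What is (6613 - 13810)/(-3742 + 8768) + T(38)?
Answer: -1138047/5026 ≈ -226.43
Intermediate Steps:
T(Z) = 3 - 6*Z
(6613 - 13810)/(-3742 + 8768) + T(38) = (6613 - 13810)/(-3742 + 8768) + (3 - 6*38) = -7197/5026 + (3 - 228) = -7197*1/5026 - 225 = -7197/5026 - 225 = -1138047/5026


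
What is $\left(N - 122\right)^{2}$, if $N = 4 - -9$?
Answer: $11881$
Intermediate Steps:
$N = 13$ ($N = 4 + 9 = 13$)
$\left(N - 122\right)^{2} = \left(13 - 122\right)^{2} = \left(-109\right)^{2} = 11881$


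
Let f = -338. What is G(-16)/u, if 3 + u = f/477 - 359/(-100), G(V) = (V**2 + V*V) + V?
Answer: -23659200/5657 ≈ -4182.3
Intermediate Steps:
G(V) = V + 2*V**2 (G(V) = (V**2 + V**2) + V = 2*V**2 + V = V + 2*V**2)
u = -5657/47700 (u = -3 + (-338/477 - 359/(-100)) = -3 + (-338*1/477 - 359*(-1/100)) = -3 + (-338/477 + 359/100) = -3 + 137443/47700 = -5657/47700 ≈ -0.11860)
G(-16)/u = (-16*(1 + 2*(-16)))/(-5657/47700) = -16*(1 - 32)*(-47700/5657) = -16*(-31)*(-47700/5657) = 496*(-47700/5657) = -23659200/5657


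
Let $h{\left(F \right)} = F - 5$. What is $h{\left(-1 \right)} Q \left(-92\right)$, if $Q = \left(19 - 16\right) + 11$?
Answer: $7728$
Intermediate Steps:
$h{\left(F \right)} = -5 + F$
$Q = 14$ ($Q = 3 + 11 = 14$)
$h{\left(-1 \right)} Q \left(-92\right) = \left(-5 - 1\right) 14 \left(-92\right) = \left(-6\right) 14 \left(-92\right) = \left(-84\right) \left(-92\right) = 7728$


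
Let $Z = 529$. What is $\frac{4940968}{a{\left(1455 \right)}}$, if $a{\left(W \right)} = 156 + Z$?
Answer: $\frac{4940968}{685} \approx 7213.1$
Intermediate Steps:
$a{\left(W \right)} = 685$ ($a{\left(W \right)} = 156 + 529 = 685$)
$\frac{4940968}{a{\left(1455 \right)}} = \frac{4940968}{685}$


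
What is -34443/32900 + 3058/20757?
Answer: -55847741/62082300 ≈ -0.89958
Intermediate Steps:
-34443/32900 + 3058/20757 = -34443*1/32900 + 3058*(1/20757) = -34443/32900 + 278/1887 = -55847741/62082300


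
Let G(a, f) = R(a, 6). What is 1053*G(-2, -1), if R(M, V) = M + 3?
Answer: 1053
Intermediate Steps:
R(M, V) = 3 + M
G(a, f) = 3 + a
1053*G(-2, -1) = 1053*(3 - 2) = 1053*1 = 1053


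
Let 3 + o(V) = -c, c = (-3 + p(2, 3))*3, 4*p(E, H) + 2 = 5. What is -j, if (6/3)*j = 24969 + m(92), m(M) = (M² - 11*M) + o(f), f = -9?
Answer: -129699/8 ≈ -16212.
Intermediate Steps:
p(E, H) = ¾ (p(E, H) = -½ + (¼)*5 = -½ + 5/4 = ¾)
c = -27/4 (c = (-3 + ¾)*3 = -9/4*3 = -27/4 ≈ -6.7500)
o(V) = 15/4 (o(V) = -3 - 1*(-27/4) = -3 + 27/4 = 15/4)
m(M) = 15/4 + M² - 11*M (m(M) = (M² - 11*M) + 15/4 = 15/4 + M² - 11*M)
j = 129699/8 (j = (24969 + (15/4 + 92² - 11*92))/2 = (24969 + (15/4 + 8464 - 1012))/2 = (24969 + 29823/4)/2 = (½)*(129699/4) = 129699/8 ≈ 16212.)
-j = -1*129699/8 = -129699/8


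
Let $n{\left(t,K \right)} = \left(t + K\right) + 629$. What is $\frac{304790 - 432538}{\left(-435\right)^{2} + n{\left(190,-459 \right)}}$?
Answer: $- \frac{127748}{189585} \approx -0.67383$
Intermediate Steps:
$n{\left(t,K \right)} = 629 + K + t$ ($n{\left(t,K \right)} = \left(K + t\right) + 629 = 629 + K + t$)
$\frac{304790 - 432538}{\left(-435\right)^{2} + n{\left(190,-459 \right)}} = \frac{304790 - 432538}{\left(-435\right)^{2} + \left(629 - 459 + 190\right)} = - \frac{127748}{189225 + 360} = - \frac{127748}{189585}$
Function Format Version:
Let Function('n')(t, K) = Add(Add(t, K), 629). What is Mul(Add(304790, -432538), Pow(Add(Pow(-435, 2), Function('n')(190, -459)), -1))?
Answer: Rational(-127748, 189585) ≈ -0.67383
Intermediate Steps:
Function('n')(t, K) = Add(629, K, t) (Function('n')(t, K) = Add(Add(K, t), 629) = Add(629, K, t))
Mul(Add(304790, -432538), Pow(Add(Pow(-435, 2), Function('n')(190, -459)), -1)) = Mul(Add(304790, -432538), Pow(Add(Pow(-435, 2), Add(629, -459, 190)), -1)) = Mul(-127748, Pow(Add(189225, 360), -1)) = Mul(-127748, Pow(189585, -1)) = Mul(-127748, Rational(1, 189585)) = Rational(-127748, 189585)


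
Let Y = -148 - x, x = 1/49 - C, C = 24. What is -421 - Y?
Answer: -14552/49 ≈ -296.98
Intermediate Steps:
x = -1175/49 (x = 1/49 - 1*24 = 1/49 - 24 = -1175/49 ≈ -23.980)
Y = -6077/49 (Y = -148 - 1*(-1175/49) = -148 + 1175/49 = -6077/49 ≈ -124.02)
-421 - Y = -421 - 1*(-6077/49) = -421 + 6077/49 = -14552/49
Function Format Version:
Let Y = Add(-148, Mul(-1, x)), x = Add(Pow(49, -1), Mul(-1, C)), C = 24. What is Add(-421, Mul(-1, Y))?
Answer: Rational(-14552, 49) ≈ -296.98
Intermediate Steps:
x = Rational(-1175, 49) (x = Add(Pow(49, -1), Mul(-1, 24)) = Add(Rational(1, 49), -24) = Rational(-1175, 49) ≈ -23.980)
Y = Rational(-6077, 49) (Y = Add(-148, Mul(-1, Rational(-1175, 49))) = Add(-148, Rational(1175, 49)) = Rational(-6077, 49) ≈ -124.02)
Add(-421, Mul(-1, Y)) = Add(-421, Mul(-1, Rational(-6077, 49))) = Add(-421, Rational(6077, 49)) = Rational(-14552, 49)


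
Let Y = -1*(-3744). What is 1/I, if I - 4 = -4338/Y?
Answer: 208/591 ≈ 0.35195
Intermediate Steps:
Y = 3744
I = 591/208 (I = 4 - 4338/3744 = 4 - 4338*1/3744 = 4 - 241/208 = 591/208 ≈ 2.8413)
1/I = 1/(591/208) = 208/591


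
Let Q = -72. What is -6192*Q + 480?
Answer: 446304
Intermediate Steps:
-6192*Q + 480 = -6192*(-72) + 480 = -1032*(-432) + 480 = 445824 + 480 = 446304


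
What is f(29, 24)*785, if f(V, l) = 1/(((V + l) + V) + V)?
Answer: 785/111 ≈ 7.0721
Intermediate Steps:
f(V, l) = 1/(l + 3*V) (f(V, l) = 1/((l + 2*V) + V) = 1/(l + 3*V))
f(29, 24)*785 = 785/(24 + 3*29) = 785/(24 + 87) = 785/111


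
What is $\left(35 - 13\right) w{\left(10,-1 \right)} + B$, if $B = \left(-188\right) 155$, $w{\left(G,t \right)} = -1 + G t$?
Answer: $-29382$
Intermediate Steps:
$B = -29140$
$\left(35 - 13\right) w{\left(10,-1 \right)} + B = \left(35 - 13\right) \left(-1 + 10 \left(-1\right)\right) - 29140 = 22 \left(-1 - 10\right) - 29140 = 22 \left(-11\right) - 29140 = -242 - 29140 = -29382$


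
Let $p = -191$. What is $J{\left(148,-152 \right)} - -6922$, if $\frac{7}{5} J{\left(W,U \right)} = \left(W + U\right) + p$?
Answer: $\frac{47479}{7} \approx 6782.7$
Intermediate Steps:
$J{\left(W,U \right)} = - \frac{955}{7} + \frac{5 U}{7} + \frac{5 W}{7}$ ($J{\left(W,U \right)} = \frac{5 \left(\left(W + U\right) - 191\right)}{7} = \frac{5 \left(\left(U + W\right) - 191\right)}{7} = \frac{5 \left(-191 + U + W\right)}{7} = - \frac{955}{7} + \frac{5 U}{7} + \frac{5 W}{7}$)
$J{\left(148,-152 \right)} - -6922 = \left(- \frac{955}{7} + \frac{5}{7} \left(-152\right) + \frac{5}{7} \cdot 148\right) - -6922 = \left(- \frac{955}{7} - \frac{760}{7} + \frac{740}{7}\right) + 6922 = - \frac{975}{7} + 6922 = \frac{47479}{7}$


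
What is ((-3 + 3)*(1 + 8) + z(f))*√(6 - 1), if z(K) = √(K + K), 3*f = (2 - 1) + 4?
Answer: 5*√6/3 ≈ 4.0825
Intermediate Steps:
f = 5/3 (f = ((2 - 1) + 4)/3 = (1 + 4)/3 = (⅓)*5 = 5/3 ≈ 1.6667)
z(K) = √2*√K (z(K) = √(2*K) = √2*√K)
((-3 + 3)*(1 + 8) + z(f))*√(6 - 1) = ((-3 + 3)*(1 + 8) + √2*√(5/3))*√(6 - 1) = (0*9 + √2*(√15/3))*√5 = (0 + √30/3)*√5 = (√30/3)*√5 = 5*√6/3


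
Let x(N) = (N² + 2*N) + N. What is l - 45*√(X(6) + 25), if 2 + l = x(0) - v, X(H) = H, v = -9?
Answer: 7 - 45*√31 ≈ -243.55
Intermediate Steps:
x(N) = N² + 3*N
l = 7 (l = -2 + (0*(3 + 0) - 1*(-9)) = -2 + (0*3 + 9) = -2 + (0 + 9) = -2 + 9 = 7)
l - 45*√(X(6) + 25) = 7 - 45*√(6 + 25) = 7 - 45*√31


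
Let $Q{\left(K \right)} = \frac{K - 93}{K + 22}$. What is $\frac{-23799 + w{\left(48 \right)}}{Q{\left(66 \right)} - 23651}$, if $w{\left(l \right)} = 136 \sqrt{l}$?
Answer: $\frac{2094312}{2081315} - \frac{47872 \sqrt{3}}{2081315} \approx 0.96641$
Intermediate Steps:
$Q{\left(K \right)} = \frac{-93 + K}{22 + K}$
$\frac{-23799 + w{\left(48 \right)}}{Q{\left(66 \right)} - 23651} = \frac{-23799 + 136 \sqrt{48}}{\frac{-93 + 66}{22 + 66} - 23651} = \frac{-23799 + 136 \cdot 4 \sqrt{3}}{\frac{1}{88} \left(-27\right) - 23651} = \frac{-23799 + 544 \sqrt{3}}{\frac{1}{88} \left(-27\right) - 23651} = \frac{-23799 + 544 \sqrt{3}}{- \frac{27}{88} - 23651} = \frac{-23799 + 544 \sqrt{3}}{- \frac{2081315}{88}} = \left(-23799 + 544 \sqrt{3}\right) \left(- \frac{88}{2081315}\right) = \frac{2094312}{2081315} - \frac{47872 \sqrt{3}}{2081315}$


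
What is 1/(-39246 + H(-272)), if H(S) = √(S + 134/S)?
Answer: -1779152/69824611745 - 2*I*√1260006/209473835235 ≈ -2.548e-5 - 1.0717e-8*I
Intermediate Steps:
1/(-39246 + H(-272)) = 1/(-39246 + √(-272 + 134/(-272))) = 1/(-39246 + √(-272 + 134*(-1/272))) = 1/(-39246 + √(-272 - 67/136)) = 1/(-39246 + √(-37059/136)) = 1/(-39246 + I*√1260006/68)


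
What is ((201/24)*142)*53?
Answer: 252121/4 ≈ 63030.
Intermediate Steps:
((201/24)*142)*53 = ((201*(1/24))*142)*53 = ((67/8)*142)*53 = (4757/4)*53 = 252121/4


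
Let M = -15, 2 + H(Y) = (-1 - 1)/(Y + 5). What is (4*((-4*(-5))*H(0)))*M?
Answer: 2880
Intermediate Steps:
H(Y) = -2 - 2/(5 + Y) (H(Y) = -2 + (-1 - 1)/(Y + 5) = -2 - 2/(5 + Y))
(4*((-4*(-5))*H(0)))*M = (4*((-4*(-5))*(2*(-6 - 1*0)/(5 + 0))))*(-15) = (4*(20*(2*(-6 + 0)/5)))*(-15) = (4*(20*(2*(1/5)*(-6))))*(-15) = (4*(20*(-12/5)))*(-15) = (4*(-48))*(-15) = -192*(-15) = 2880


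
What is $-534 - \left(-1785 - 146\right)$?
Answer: $1397$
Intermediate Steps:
$-534 - \left(-1785 - 146\right) = -534 - -1931 = -534 + 1931 = 1397$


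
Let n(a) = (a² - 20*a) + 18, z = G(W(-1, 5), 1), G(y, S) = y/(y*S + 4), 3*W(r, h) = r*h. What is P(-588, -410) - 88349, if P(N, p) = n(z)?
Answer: -4327494/49 ≈ -88316.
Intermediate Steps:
W(r, h) = h*r/3 (W(r, h) = (r*h)/3 = (h*r)/3 = h*r/3)
G(y, S) = y/(4 + S*y) (G(y, S) = y/(S*y + 4) = y/(4 + S*y))
z = -5/7 (z = ((⅓)*5*(-1))/(4 + 1*((⅓)*5*(-1))) = -5/(3*(4 + 1*(-5/3))) = -5/(3*(4 - 5/3)) = -5/(3*7/3) = -5/3*3/7 = -5/7 ≈ -0.71429)
n(a) = 18 + a² - 20*a
P(N, p) = 1607/49 (P(N, p) = 18 + (-5/7)² - 20*(-5/7) = 18 + 25/49 + 100/7 = 1607/49)
P(-588, -410) - 88349 = 1607/49 - 88349 = -4327494/49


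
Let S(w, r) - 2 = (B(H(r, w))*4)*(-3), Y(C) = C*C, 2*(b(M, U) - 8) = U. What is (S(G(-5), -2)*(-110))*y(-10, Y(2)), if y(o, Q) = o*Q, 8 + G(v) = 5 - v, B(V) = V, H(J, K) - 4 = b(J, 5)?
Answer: -756800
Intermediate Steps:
b(M, U) = 8 + U/2
H(J, K) = 29/2 (H(J, K) = 4 + (8 + (1/2)*5) = 4 + (8 + 5/2) = 4 + 21/2 = 29/2)
Y(C) = C**2
G(v) = -3 - v (G(v) = -8 + (5 - v) = -3 - v)
S(w, r) = -172 (S(w, r) = 2 + ((29/2)*4)*(-3) = 2 + 58*(-3) = 2 - 174 = -172)
y(o, Q) = Q*o
(S(G(-5), -2)*(-110))*y(-10, Y(2)) = (-172*(-110))*(2**2*(-10)) = 18920*(4*(-10)) = 18920*(-40) = -756800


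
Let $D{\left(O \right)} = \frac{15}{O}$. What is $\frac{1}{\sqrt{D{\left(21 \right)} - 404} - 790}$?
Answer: $- \frac{5530}{4371523} - \frac{i \sqrt{19761}}{4371523} \approx -0.001265 - 3.2157 \cdot 10^{-5} i$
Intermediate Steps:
$\frac{1}{\sqrt{D{\left(21 \right)} - 404} - 790} = \frac{1}{\sqrt{\frac{15}{21} - 404} - 790} = \frac{1}{\sqrt{15 \cdot \frac{1}{21} - 404} - 790} = \frac{1}{\sqrt{\frac{5}{7} - 404} - 790} = \frac{1}{\sqrt{- \frac{2823}{7}} - 790} = \frac{1}{\frac{i \sqrt{19761}}{7} - 790} = \frac{1}{-790 + \frac{i \sqrt{19761}}{7}}$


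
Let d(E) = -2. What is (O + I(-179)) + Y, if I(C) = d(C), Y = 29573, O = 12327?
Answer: 41898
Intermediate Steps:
I(C) = -2
(O + I(-179)) + Y = (12327 - 2) + 29573 = 12325 + 29573 = 41898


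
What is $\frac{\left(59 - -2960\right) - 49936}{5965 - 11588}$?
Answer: $\frac{46917}{5623} \approx 8.3438$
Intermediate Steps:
$\frac{\left(59 - -2960\right) - 49936}{5965 - 11588} = \frac{\left(59 + 2960\right) - 49936}{-5623} = \left(3019 - 49936\right) \left(- \frac{1}{5623}\right) = \left(-46917\right) \left(- \frac{1}{5623}\right) = \frac{46917}{5623}$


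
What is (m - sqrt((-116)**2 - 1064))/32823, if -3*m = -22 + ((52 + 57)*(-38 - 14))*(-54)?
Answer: -306050/98469 - 2*sqrt(3098)/32823 ≈ -3.1115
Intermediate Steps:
m = -306050/3 (m = -(-22 + ((52 + 57)*(-38 - 14))*(-54))/3 = -(-22 + (109*(-52))*(-54))/3 = -(-22 - 5668*(-54))/3 = -(-22 + 306072)/3 = -1/3*306050 = -306050/3 ≈ -1.0202e+5)
(m - sqrt((-116)**2 - 1064))/32823 = (-306050/3 - sqrt((-116)**2 - 1064))/32823 = (-306050/3 - sqrt(13456 - 1064))*(1/32823) = (-306050/3 - sqrt(12392))*(1/32823) = (-306050/3 - 2*sqrt(3098))*(1/32823) = -306050/98469 - 2*sqrt(3098)/32823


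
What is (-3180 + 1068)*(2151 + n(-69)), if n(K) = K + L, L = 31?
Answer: -4462656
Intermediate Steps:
n(K) = 31 + K (n(K) = K + 31 = 31 + K)
(-3180 + 1068)*(2151 + n(-69)) = (-3180 + 1068)*(2151 + (31 - 69)) = -2112*(2151 - 38) = -2112*2113 = -4462656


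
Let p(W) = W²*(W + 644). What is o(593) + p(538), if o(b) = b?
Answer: 342123401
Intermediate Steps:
p(W) = W²*(644 + W)
o(593) + p(538) = 593 + 538²*(644 + 538) = 593 + 289444*1182 = 593 + 342122808 = 342123401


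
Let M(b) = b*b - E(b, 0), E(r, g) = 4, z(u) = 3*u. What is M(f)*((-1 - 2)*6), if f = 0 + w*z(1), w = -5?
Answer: -3978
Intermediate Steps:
f = -15 (f = 0 - 15 = -15)
M(b) = -4 + b**2 (M(b) = b*b - 1*4 = b**2 - 4 = -4 + b**2)
M(f)*((-1 - 2)*6) = (-4 + (-15)**2)*((-1 - 2)*6) = (-4 + 225)*(-3*6) = 221*(-18) = -3978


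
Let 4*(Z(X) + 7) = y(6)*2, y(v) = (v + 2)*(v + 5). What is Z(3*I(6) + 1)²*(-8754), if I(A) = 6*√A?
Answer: -11984226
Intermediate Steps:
y(v) = (2 + v)*(5 + v)
Z(X) = 37 (Z(X) = -7 + ((10 + 6² + 7*6)*2)/4 = -7 + ((10 + 36 + 42)*2)/4 = -7 + (88*2)/4 = -7 + (¼)*176 = -7 + 44 = 37)
Z(3*I(6) + 1)²*(-8754) = 37²*(-8754) = 1369*(-8754) = -11984226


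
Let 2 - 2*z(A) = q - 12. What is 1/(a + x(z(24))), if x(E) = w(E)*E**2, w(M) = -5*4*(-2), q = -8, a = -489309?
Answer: -1/484469 ≈ -2.0641e-6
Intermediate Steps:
w(M) = 40 (w(M) = -20*(-2) = 40)
z(A) = 11 (z(A) = 1 - (-8 - 12)/2 = 1 - 1/2*(-20) = 1 + 10 = 11)
x(E) = 40*E**2
1/(a + x(z(24))) = 1/(-489309 + 40*11**2) = 1/(-489309 + 40*121) = 1/(-489309 + 4840) = 1/(-484469) = -1/484469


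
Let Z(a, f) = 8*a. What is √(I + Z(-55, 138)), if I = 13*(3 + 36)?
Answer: √67 ≈ 8.1853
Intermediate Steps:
I = 507 (I = 13*39 = 507)
√(I + Z(-55, 138)) = √(507 + 8*(-55)) = √(507 - 440) = √67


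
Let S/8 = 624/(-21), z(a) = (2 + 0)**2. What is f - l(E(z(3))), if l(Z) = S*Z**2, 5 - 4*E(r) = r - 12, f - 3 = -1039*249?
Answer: -1793380/7 ≈ -2.5620e+5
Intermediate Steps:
z(a) = 4 (z(a) = 2**2 = 4)
S = -1664/7 (S = 8*(624/(-21)) = 8*(624*(-1/21)) = 8*(-208/7) = -1664/7 ≈ -237.71)
f = -258708 (f = 3 - 1039*249 = 3 - 258711 = -258708)
E(r) = 17/4 - r/4 (E(r) = 5/4 - (r - 12)/4 = 5/4 - (-12 + r)/4 = 5/4 + (3 - r/4) = 17/4 - r/4)
l(Z) = -1664*Z**2/7
f - l(E(z(3))) = -258708 - (-1664)*(17/4 - 1/4*4)**2/7 = -258708 - (-1664)*(17/4 - 1)**2/7 = -258708 - (-1664)*(13/4)**2/7 = -258708 - (-1664)*169/(7*16) = -258708 - 1*(-17576/7) = -258708 + 17576/7 = -1793380/7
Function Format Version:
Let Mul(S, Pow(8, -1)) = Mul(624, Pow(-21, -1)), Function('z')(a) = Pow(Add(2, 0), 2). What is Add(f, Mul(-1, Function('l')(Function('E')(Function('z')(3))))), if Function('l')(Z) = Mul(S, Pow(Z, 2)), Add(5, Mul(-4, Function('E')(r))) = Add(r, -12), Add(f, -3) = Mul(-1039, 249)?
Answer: Rational(-1793380, 7) ≈ -2.5620e+5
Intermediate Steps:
Function('z')(a) = 4 (Function('z')(a) = Pow(2, 2) = 4)
S = Rational(-1664, 7) (S = Mul(8, Mul(624, Pow(-21, -1))) = Mul(8, Mul(624, Rational(-1, 21))) = Mul(8, Rational(-208, 7)) = Rational(-1664, 7) ≈ -237.71)
f = -258708 (f = Add(3, Mul(-1039, 249)) = Add(3, -258711) = -258708)
Function('E')(r) = Add(Rational(17, 4), Mul(Rational(-1, 4), r)) (Function('E')(r) = Add(Rational(5, 4), Mul(Rational(-1, 4), Add(r, -12))) = Add(Rational(5, 4), Mul(Rational(-1, 4), Add(-12, r))) = Add(Rational(5, 4), Add(3, Mul(Rational(-1, 4), r))) = Add(Rational(17, 4), Mul(Rational(-1, 4), r)))
Function('l')(Z) = Mul(Rational(-1664, 7), Pow(Z, 2))
Add(f, Mul(-1, Function('l')(Function('E')(Function('z')(3))))) = Add(-258708, Mul(-1, Mul(Rational(-1664, 7), Pow(Add(Rational(17, 4), Mul(Rational(-1, 4), 4)), 2)))) = Add(-258708, Mul(-1, Mul(Rational(-1664, 7), Pow(Add(Rational(17, 4), -1), 2)))) = Add(-258708, Mul(-1, Mul(Rational(-1664, 7), Pow(Rational(13, 4), 2)))) = Add(-258708, Mul(-1, Mul(Rational(-1664, 7), Rational(169, 16)))) = Add(-258708, Mul(-1, Rational(-17576, 7))) = Add(-258708, Rational(17576, 7)) = Rational(-1793380, 7)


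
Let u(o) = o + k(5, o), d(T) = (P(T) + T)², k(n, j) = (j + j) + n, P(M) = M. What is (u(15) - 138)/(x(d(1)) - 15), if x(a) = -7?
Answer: 4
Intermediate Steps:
k(n, j) = n + 2*j (k(n, j) = 2*j + n = n + 2*j)
d(T) = 4*T² (d(T) = (T + T)² = (2*T)² = 4*T²)
u(o) = 5 + 3*o (u(o) = o + (5 + 2*o) = 5 + 3*o)
(u(15) - 138)/(x(d(1)) - 15) = ((5 + 3*15) - 138)/(-7 - 15) = ((5 + 45) - 138)/(-22) = (50 - 138)*(-1/22) = -88*(-1/22) = 4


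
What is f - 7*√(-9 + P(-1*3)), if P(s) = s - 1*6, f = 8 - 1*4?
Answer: 4 - 21*I*√2 ≈ 4.0 - 29.698*I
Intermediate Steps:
f = 4 (f = 8 - 4 = 4)
P(s) = -6 + s (P(s) = s - 6 = -6 + s)
f - 7*√(-9 + P(-1*3)) = 4 - 7*√(-9 + (-6 - 1*3)) = 4 - 7*√(-9 + (-6 - 3)) = 4 - 7*√(-9 - 9) = 4 - 21*I*√2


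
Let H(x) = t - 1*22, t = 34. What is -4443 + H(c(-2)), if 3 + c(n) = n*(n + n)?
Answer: -4431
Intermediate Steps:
c(n) = -3 + 2*n**2 (c(n) = -3 + n*(n + n) = -3 + n*(2*n) = -3 + 2*n**2)
H(x) = 12 (H(x) = 34 - 1*22 = 34 - 22 = 12)
-4443 + H(c(-2)) = -4443 + 12 = -4431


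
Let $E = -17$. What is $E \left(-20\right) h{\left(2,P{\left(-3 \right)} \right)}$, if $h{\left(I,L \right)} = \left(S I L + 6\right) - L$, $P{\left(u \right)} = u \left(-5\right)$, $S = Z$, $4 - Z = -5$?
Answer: $88740$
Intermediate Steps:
$Z = 9$ ($Z = 4 - -5 = 4 + 5 = 9$)
$S = 9$
$P{\left(u \right)} = - 5 u$
$h{\left(I,L \right)} = 6 - L + 9 I L$ ($h{\left(I,L \right)} = \left(9 I L + 6\right) - L = \left(6 + 9 I L\right) - L = 6 - L + 9 I L$)
$E \left(-20\right) h{\left(2,P{\left(-3 \right)} \right)} = \left(-17\right) \left(-20\right) \left(6 - \left(-5\right) \left(-3\right) + 9 \cdot 2 \left(\left(-5\right) \left(-3\right)\right)\right) = 340 \left(6 - 15 + 9 \cdot 2 \cdot 15\right) = 340 \left(6 - 15 + 270\right) = 340 \cdot 261 = 88740$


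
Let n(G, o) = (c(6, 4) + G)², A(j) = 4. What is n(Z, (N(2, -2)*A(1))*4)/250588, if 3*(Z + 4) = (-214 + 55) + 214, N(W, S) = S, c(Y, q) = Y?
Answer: 61/36972 ≈ 0.0016499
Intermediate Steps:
Z = 43/3 (Z = -4 + ((-214 + 55) + 214)/3 = -4 + (-159 + 214)/3 = -4 + (⅓)*55 = -4 + 55/3 = 43/3 ≈ 14.333)
n(G, o) = (6 + G)²
n(Z, (N(2, -2)*A(1))*4)/250588 = (6 + 43/3)²/250588 = (61/3)²*(1/250588) = (3721/9)*(1/250588) = 61/36972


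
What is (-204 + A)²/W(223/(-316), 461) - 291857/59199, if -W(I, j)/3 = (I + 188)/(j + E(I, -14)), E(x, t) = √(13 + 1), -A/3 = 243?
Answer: -357478040985851/500527545 - 91691508*√14/59185 ≈ -7.2000e+5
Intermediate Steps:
A = -729 (A = -3*243 = -729)
E(x, t) = √14
W(I, j) = -3*(188 + I)/(j + √14) (W(I, j) = -3*(I + 188)/(j + √14) = -3*(188 + I)/(j + √14))
(-204 + A)²/W(223/(-316), 461) - 291857/59199 = (-204 - 729)²/((3*(-188 - 223/(-316))/(461 + √14))) - 291857/59199 = (-933)²/((3*(-188 - 223*(-1)/316)/(461 + √14))) - 291857*1/59199 = 870489/((3*(-188 - 1*(-223/316))/(461 + √14))) - 291857/59199 = 870489/((3*(-188 + 223/316)/(461 + √14))) - 291857/59199 = 870489/((3*(-59185/316)/(461 + √14))) - 291857/59199 = 870489/((-177555/(316*(461 + √14)))) - 291857/59199 = 870489*(-145676/177555 - 316*√14/177555) - 291857/59199 = (-42269785188/59185 - 91691508*√14/59185) - 291857/59199 = -357478040985851/500527545 - 91691508*√14/59185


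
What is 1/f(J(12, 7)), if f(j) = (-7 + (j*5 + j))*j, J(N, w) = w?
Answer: 1/245 ≈ 0.0040816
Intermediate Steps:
f(j) = j*(-7 + 6*j) (f(j) = (-7 + (5*j + j))*j = (-7 + 6*j)*j = j*(-7 + 6*j))
1/f(J(12, 7)) = 1/(7*(-7 + 6*7)) = 1/(7*(-7 + 42)) = 1/(7*35) = 1/245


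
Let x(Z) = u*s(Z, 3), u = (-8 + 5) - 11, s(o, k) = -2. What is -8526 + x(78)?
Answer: -8498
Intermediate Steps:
u = -14 (u = -3 - 11 = -14)
x(Z) = 28 (x(Z) = -14*(-2) = 28)
-8526 + x(78) = -8526 + 28 = -8498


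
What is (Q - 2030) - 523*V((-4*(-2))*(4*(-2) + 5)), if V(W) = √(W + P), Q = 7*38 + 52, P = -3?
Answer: -1712 - 1569*I*√3 ≈ -1712.0 - 2717.6*I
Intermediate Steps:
Q = 318 (Q = 266 + 52 = 318)
V(W) = √(-3 + W) (V(W) = √(W - 3) = √(-3 + W))
(Q - 2030) - 523*V((-4*(-2))*(4*(-2) + 5)) = (318 - 2030) - 523*√(-3 + (-4*(-2))*(4*(-2) + 5)) = -1712 - 523*√(-3 + 8*(-8 + 5)) = -1712 - 523*√(-3 + 8*(-3)) = -1712 - 523*√(-3 - 24) = -1712 - 523*√(-27) = -1712 - 523*3*I*√3 = -1712 - 1569*I*√3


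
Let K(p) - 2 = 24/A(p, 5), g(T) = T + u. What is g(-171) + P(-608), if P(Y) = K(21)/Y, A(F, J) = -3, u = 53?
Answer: -35869/304 ≈ -117.99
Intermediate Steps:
g(T) = 53 + T (g(T) = T + 53 = 53 + T)
K(p) = -6 (K(p) = 2 + 24/(-3) = 2 + 24*(-⅓) = 2 - 8 = -6)
P(Y) = -6/Y
g(-171) + P(-608) = (53 - 171) - 6/(-608) = -118 - 6*(-1/608) = -118 + 3/304 = -35869/304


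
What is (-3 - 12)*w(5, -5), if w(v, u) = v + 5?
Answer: -150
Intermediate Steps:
w(v, u) = 5 + v
(-3 - 12)*w(5, -5) = (-3 - 12)*(5 + 5) = -15*10 = -150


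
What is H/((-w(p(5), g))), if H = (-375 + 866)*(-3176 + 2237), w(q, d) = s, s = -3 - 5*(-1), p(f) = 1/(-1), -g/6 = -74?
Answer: 461049/2 ≈ 2.3052e+5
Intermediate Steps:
g = 444 (g = -6*(-74) = 444)
p(f) = -1
s = 2 (s = -3 + 5 = 2)
w(q, d) = 2
H = -461049 (H = 491*(-939) = -461049)
H/((-w(p(5), g))) = -461049/((-1*2)) = -461049/(-2) = -461049*(-½) = 461049/2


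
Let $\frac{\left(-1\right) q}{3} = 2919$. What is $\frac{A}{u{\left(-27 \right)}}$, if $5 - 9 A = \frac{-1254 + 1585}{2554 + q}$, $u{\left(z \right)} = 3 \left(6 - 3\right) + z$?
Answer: $- \frac{15673}{502443} \approx -0.031194$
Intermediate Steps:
$q = -8757$ ($q = \left(-3\right) 2919 = -8757$)
$u{\left(z \right)} = 9 + z$ ($u{\left(z \right)} = 3 \left(6 - 3\right) + z = 3 \cdot 3 + z = 9 + z$)
$A = \frac{31346}{55827}$ ($A = \frac{5}{9} - \frac{\left(-1254 + 1585\right) \frac{1}{2554 - 8757}}{9} = \frac{5}{9} - \frac{331 \frac{1}{-6203}}{9} = \frac{5}{9} - \frac{331 \left(- \frac{1}{6203}\right)}{9} = \frac{5}{9} - - \frac{331}{55827} = \frac{5}{9} + \frac{331}{55827} = \frac{31346}{55827} \approx 0.56148$)
$\frac{A}{u{\left(-27 \right)}} = \frac{31346}{55827 \left(9 - 27\right)} = \frac{31346}{55827 \left(-18\right)} = \frac{31346}{55827} \left(- \frac{1}{18}\right) = - \frac{15673}{502443}$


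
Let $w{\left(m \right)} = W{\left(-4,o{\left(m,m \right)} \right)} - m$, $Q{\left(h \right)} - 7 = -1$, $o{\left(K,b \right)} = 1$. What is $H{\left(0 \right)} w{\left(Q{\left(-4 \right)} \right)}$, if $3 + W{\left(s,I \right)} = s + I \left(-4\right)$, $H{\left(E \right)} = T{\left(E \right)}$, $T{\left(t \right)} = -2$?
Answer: $34$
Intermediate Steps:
$Q{\left(h \right)} = 6$ ($Q{\left(h \right)} = 7 - 1 = 6$)
$H{\left(E \right)} = -2$
$W{\left(s,I \right)} = -3 + s - 4 I$ ($W{\left(s,I \right)} = -3 + \left(s + I \left(-4\right)\right) = -3 - \left(- s + 4 I\right) = -3 + s - 4 I$)
$w{\left(m \right)} = -11 - m$ ($w{\left(m \right)} = \left(-3 - 4 - 4\right) - m = -11 - m$)
$H{\left(0 \right)} w{\left(Q{\left(-4 \right)} \right)} = - 2 \left(-11 - 6\right) = \left(-2\right) \left(-17\right) = 34$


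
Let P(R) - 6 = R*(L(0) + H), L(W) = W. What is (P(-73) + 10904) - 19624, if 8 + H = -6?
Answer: -7692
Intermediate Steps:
H = -14 (H = -8 - 6 = -14)
P(R) = 6 - 14*R (P(R) = 6 + R*(0 - 14) = 6 + R*(-14) = 6 - 14*R)
(P(-73) + 10904) - 19624 = ((6 - 14*(-73)) + 10904) - 19624 = ((6 + 1022) + 10904) - 19624 = (1028 + 10904) - 19624 = 11932 - 19624 = -7692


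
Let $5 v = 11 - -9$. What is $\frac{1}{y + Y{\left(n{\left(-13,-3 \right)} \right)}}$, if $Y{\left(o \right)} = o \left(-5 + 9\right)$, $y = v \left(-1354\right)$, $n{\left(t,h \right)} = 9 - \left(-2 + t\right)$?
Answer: $- \frac{1}{5320} \approx -0.00018797$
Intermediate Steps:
$v = 4$ ($v = \frac{11 - -9}{5} = \frac{11 + 9}{5} = \frac{1}{5} \cdot 20 = 4$)
$n{\left(t,h \right)} = 11 - t$
$y = -5416$ ($y = 4 \left(-1354\right) = -5416$)
$Y{\left(o \right)} = 4 o$ ($Y{\left(o \right)} = o 4 = 4 o$)
$\frac{1}{y + Y{\left(n{\left(-13,-3 \right)} \right)}} = \frac{1}{-5416 + 4 \left(11 - -13\right)} = \frac{1}{-5416 + 4 \left(11 + 13\right)} = \frac{1}{-5416 + 4 \cdot 24} = \frac{1}{-5416 + 96} = \frac{1}{-5320} = - \frac{1}{5320}$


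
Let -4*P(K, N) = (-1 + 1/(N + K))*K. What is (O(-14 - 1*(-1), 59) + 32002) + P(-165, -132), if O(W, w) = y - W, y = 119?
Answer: 577667/18 ≈ 32093.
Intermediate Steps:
O(W, w) = 119 - W
P(K, N) = -K*(-1 + 1/(K + N))/4 (P(K, N) = -(-1 + 1/(N + K))*K/4 = -(-1 + 1/(K + N))*K/4 = -K*(-1 + 1/(K + N))/4)
(O(-14 - 1*(-1), 59) + 32002) + P(-165, -132) = ((119 - (-14 - 1*(-1))) + 32002) + (¼)*(-165)*(-1 - 165 - 132)/(-165 - 132) = ((119 - (-14 + 1)) + 32002) + (¼)*(-165)*(-298)/(-297) = ((119 - 1*(-13)) + 32002) + (¼)*(-165)*(-1/297)*(-298) = ((119 + 13) + 32002) - 745/18 = (132 + 32002) - 745/18 = 32134 - 745/18 = 577667/18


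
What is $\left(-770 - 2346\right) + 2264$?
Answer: $-852$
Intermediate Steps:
$\left(-770 - 2346\right) + 2264 = -3116 + 2264 = -852$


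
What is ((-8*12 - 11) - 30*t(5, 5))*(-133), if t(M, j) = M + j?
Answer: 54131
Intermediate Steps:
((-8*12 - 11) - 30*t(5, 5))*(-133) = ((-8*12 - 11) - 30*(5 + 5))*(-133) = ((-96 - 11) - 30*10)*(-133) = (-107 - 300)*(-133) = -407*(-133) = 54131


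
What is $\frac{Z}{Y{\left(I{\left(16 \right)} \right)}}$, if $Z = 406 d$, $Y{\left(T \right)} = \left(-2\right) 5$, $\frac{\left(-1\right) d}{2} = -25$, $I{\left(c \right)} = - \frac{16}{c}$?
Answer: $-2030$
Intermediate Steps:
$d = 50$ ($d = \left(-2\right) \left(-25\right) = 50$)
$Y{\left(T \right)} = -10$
$Z = 20300$ ($Z = 406 \cdot 50 = 20300$)
$\frac{Z}{Y{\left(I{\left(16 \right)} \right)}} = \frac{20300}{-10} = 20300 \left(- \frac{1}{10}\right) = -2030$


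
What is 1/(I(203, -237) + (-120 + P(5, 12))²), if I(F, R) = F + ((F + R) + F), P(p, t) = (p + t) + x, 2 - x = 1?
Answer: 1/10776 ≈ 9.2799e-5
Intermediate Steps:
x = 1 (x = 2 - 1*1 = 2 - 1 = 1)
P(p, t) = 1 + p + t (P(p, t) = (p + t) + 1 = 1 + p + t)
I(F, R) = R + 3*F (I(F, R) = F + (R + 2*F) = R + 3*F)
1/(I(203, -237) + (-120 + P(5, 12))²) = 1/((-237 + 3*203) + (-120 + (1 + 5 + 12))²) = 1/((-237 + 609) + (-120 + 18)²) = 1/(372 + (-102)²) = 1/(372 + 10404) = 1/10776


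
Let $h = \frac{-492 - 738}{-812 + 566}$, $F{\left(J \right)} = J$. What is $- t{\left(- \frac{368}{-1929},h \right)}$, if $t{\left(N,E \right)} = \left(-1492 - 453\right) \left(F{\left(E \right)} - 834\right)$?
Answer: $-1612405$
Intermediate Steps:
$h = 5$ ($h = - \frac{1230}{-246} = \left(-1230\right) \left(- \frac{1}{246}\right) = 5$)
$t{\left(N,E \right)} = 1622130 - 1945 E$ ($t{\left(N,E \right)} = \left(-1492 - 453\right) \left(E - 834\right) = - 1945 \left(-834 + E\right) = 1622130 - 1945 E$)
$- t{\left(- \frac{368}{-1929},h \right)} = - (1622130 - 9725) = \left(-1\right) 1612405 = -1612405$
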